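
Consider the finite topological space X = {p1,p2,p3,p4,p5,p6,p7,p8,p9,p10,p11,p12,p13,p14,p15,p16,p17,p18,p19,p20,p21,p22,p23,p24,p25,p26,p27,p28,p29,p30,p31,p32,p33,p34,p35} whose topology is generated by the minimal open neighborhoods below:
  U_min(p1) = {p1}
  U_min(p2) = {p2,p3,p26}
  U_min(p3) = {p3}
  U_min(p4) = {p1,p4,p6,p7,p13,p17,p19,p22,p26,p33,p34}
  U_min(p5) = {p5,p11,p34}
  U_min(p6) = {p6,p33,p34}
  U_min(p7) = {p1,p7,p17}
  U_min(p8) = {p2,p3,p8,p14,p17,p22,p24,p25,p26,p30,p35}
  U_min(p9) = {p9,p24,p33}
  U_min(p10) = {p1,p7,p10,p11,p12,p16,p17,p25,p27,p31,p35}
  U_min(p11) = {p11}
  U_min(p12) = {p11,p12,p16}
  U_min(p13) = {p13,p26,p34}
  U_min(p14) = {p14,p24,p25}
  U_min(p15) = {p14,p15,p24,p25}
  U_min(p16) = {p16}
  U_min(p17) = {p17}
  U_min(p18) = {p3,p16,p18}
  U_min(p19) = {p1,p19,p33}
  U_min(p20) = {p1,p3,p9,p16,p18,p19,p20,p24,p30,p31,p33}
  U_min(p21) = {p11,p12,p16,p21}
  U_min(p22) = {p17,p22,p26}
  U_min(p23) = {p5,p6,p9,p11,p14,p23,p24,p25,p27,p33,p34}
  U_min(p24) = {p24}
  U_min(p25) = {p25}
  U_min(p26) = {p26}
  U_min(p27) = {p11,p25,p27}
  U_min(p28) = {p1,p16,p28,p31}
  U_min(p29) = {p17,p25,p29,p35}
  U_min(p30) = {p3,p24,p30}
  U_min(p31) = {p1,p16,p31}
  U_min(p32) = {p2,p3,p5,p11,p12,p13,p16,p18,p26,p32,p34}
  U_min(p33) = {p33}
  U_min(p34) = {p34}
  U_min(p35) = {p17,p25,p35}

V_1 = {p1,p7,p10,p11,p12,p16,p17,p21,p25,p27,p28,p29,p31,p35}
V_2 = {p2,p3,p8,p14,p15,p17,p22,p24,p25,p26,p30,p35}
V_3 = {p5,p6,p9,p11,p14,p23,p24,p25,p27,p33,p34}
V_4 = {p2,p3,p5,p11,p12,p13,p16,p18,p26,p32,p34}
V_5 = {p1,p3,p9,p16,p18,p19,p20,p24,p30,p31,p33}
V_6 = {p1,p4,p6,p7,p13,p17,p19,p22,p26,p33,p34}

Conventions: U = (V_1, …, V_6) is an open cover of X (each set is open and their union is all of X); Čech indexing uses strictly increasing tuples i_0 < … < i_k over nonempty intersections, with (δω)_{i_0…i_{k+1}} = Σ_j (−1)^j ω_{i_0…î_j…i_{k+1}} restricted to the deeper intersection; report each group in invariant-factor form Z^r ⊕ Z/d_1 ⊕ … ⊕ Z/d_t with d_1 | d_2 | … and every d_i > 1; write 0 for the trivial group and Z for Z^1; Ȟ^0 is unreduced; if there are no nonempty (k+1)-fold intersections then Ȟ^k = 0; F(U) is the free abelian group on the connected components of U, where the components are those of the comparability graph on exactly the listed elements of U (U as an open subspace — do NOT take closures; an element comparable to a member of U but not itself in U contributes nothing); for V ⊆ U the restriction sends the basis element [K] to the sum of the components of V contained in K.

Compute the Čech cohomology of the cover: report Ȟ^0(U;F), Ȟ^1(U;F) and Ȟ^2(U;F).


intersection data:
  V12={p17,p25,p35} V13={p11,p25,p27} V14={p11,p12,p16} V15={p1,p16,p31} V16={p1,p7,p17} V23={p14,p24,p25} V24={p2,p3,p26} V25={p3,p24,p30} V26={p17,p22,p26} V34={p5,p11,p34} V35={p9,p24,p33} V36={p6,p33,p34} V45={p3,p16,p18} V46={p13,p26,p34} V56={p1,p19,p33}
  V123={p25} V126={p17} V134={p11} V145={p16} V156={p1} V235={p24} V245={p3} V246={p26} V346={p34} V356={p33}
components per intersection:
  V1: {p1,p7,p10,p11,p12,p16,p17,p21,p25,p27,p28,p29,p31,p35}
  V2: {p2,p3,p8,p14,p15,p17,p22,p24,p25,p26,p30,p35}
  V3: {p5,p6,p9,p11,p14,p23,p24,p25,p27,p33,p34}
  V4: {p2,p3,p5,p11,p12,p13,p16,p18,p26,p32,p34}
  V5: {p1,p3,p9,p16,p18,p19,p20,p24,p30,p31,p33}
  V6: {p1,p4,p6,p7,p13,p17,p19,p22,p26,p33,p34}
  V12: {p17,p25,p35}
  V13: {p11,p25,p27}
  V14: {p11,p12,p16}
  V15: {p1,p16,p31}
  V16: {p1,p7,p17}
  V23: {p14,p24,p25}
  V24: {p2,p3,p26}
  V25: {p3,p24,p30}
  V26: {p17,p22,p26}
  V34: {p5,p11,p34}
  V35: {p9,p24,p33}
  V36: {p6,p33,p34}
  V45: {p3,p16,p18}
  V46: {p13,p26,p34}
  V56: {p1,p19,p33}
  V123: {p25}
  V126: {p17}
  V134: {p11}
  V145: {p16}
  V156: {p1}
  V235: {p24}
  V245: {p3}
  V246: {p26}
  V346: {p34}
  V356: {p33}
C dims 6,15,10; δ0: rk 5, SNF 1^5; δ1: rk 10, SNF 1^9·2
Ȟ^0 = (6 − 5) − 0 = 1, so Ȟ^0 ≅ Z
Ȟ^1 = (15 − 10) − 5 = 0, so Ȟ^1 ≅ 0
Ȟ^2 = (10 − 0) − 10 = 0 plus torsion [2], so Ȟ^2 ≅ Z/2

Ȟ^0(U;F) ≅ Z; Ȟ^1(U;F) ≅ 0; Ȟ^2(U;F) ≅ Z/2


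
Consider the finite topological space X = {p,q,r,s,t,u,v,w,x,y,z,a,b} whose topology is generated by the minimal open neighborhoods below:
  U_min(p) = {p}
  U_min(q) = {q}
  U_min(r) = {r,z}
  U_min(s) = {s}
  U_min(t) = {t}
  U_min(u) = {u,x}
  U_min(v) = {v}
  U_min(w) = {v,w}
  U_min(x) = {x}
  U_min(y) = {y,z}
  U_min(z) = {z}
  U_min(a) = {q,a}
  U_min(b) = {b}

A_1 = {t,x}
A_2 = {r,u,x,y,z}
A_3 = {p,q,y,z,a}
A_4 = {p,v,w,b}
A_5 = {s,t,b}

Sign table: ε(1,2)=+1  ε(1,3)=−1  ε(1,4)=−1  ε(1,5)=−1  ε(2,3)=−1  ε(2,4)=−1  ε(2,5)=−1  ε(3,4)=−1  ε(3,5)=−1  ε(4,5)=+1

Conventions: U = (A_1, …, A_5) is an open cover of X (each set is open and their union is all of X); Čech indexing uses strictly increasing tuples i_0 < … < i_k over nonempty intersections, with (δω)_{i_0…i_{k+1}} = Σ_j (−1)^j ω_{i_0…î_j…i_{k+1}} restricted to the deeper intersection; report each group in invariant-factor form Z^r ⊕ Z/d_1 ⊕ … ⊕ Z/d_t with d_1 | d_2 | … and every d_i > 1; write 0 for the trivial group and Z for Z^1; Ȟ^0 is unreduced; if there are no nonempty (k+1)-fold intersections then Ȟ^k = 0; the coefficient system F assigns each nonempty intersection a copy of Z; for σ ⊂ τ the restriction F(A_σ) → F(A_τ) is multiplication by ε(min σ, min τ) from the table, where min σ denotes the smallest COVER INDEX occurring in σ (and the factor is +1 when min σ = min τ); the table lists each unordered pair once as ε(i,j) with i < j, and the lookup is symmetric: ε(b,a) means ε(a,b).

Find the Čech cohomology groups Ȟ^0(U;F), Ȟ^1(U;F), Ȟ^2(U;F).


Ȟ^0 = 0, Ȟ^1 = Z/2, Ȟ^2 = 0

intersection data:
  A12={x} A15={t} A23={y,z} A34={p} A45={b}
C dims 5,5; δ0: rk 5, SNF 1^4·2
Ȟ^0 = (5 − 5) − 0 = 0, so Ȟ^0 ≅ 0
Ȟ^1 = (5 − 0) − 5 = 0 plus torsion [2], so Ȟ^1 ≅ Z/2
Ȟ^2 = (0 − 0) − 0 = 0, so Ȟ^2 ≅ 0


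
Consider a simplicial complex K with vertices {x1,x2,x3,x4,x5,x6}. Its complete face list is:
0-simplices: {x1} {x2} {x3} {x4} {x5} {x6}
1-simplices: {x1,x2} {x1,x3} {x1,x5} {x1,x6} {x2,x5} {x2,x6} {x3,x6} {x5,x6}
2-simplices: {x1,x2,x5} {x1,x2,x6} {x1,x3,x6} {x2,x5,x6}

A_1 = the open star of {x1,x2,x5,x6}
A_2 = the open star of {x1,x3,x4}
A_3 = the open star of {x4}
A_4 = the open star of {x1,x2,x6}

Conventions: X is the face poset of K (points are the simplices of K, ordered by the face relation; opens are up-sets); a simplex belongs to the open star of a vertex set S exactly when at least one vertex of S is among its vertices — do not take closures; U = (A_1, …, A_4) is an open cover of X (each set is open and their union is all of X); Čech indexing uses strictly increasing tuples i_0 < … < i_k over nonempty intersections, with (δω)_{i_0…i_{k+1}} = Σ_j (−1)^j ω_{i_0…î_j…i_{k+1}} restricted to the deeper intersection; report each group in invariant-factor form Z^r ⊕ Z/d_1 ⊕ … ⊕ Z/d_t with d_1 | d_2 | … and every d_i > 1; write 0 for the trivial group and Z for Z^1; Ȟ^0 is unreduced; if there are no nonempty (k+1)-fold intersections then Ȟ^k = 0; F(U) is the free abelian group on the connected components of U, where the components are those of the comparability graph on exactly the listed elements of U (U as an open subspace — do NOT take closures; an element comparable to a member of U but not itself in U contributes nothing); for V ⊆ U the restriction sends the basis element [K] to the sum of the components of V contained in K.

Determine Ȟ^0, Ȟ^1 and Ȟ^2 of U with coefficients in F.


Ȟ^0 = Z^2, Ȟ^1 = 0 and Ȟ^2 = 0

nerve simplices:
  A1={{x1},{x2},{x5},{x6},{x1,x2},{x1,x3},{x1,x5},{x1,x6},{x2,x5},{x2,x6},{x3,x6},{x5,x6},{x1,x2,x5},{x1,x2,x6},{x1,x3,x6},{x2,x5,x6}} A2={{x1},{x3},{x4},{x1,x2},{x1,x3},{x1,x5},{x1,x6},{x3,x6},{x1,x2,x5},{x1,x2,x6},{x1,x3,x6}} A3={{x4}} A4={{x1},{x2},{x6},{x1,x2},{x1,x3},{x1,x5},{x1,x6},{x2,x5},{x2,x6},{x3,x6},{x5,x6},{x1,x2,x5},{x1,x2,x6},{x1,x3,x6},{x2,x5,x6}}
  A12={{x1},{x1,x2},{x1,x3},{x1,x5},{x1,x6},{x3,x6},{x1,x2,x5},{x1,x2,x6},{x1,x3,x6}} A14={{x1},{x2},{x6},{x1,x2},{x1,x3},{x1,x5},{x1,x6},{x2,x5},{x2,x6},{x3,x6},{x5,x6},{x1,x2,x5},{x1,x2,x6},{x1,x3,x6},{x2,x5,x6}} A23={{x4}} A24={{x1},{x1,x2},{x1,x3},{x1,x5},{x1,x6},{x3,x6},{x1,x2,x5},{x1,x2,x6},{x1,x3,x6}}
  A124={{x1},{x1,x2},{x1,x3},{x1,x5},{x1,x6},{x3,x6},{x1,x2,x5},{x1,x2,x6},{x1,x3,x6}}
components per intersection:
  A1: {{x1},{x2},{x5},{x6},{x1,x2},{x1,x3},{x1,x5},{x1,x6},{x2,x5},{x2,x6},{x3,x6},{x5,x6},{x1,x2,x5},{x1,x2,x6},{x1,x3,x6},{x2,x5,x6}}
  A2: {{x1},{x3},{x1,x2},{x1,x3},{x1,x5},{x1,x6},{x3,x6},{x1,x2,x5},{x1,x2,x6},{x1,x3,x6}} {{x4}}
  A3: {{x4}}
  A4: {{x1},{x2},{x6},{x1,x2},{x1,x3},{x1,x5},{x1,x6},{x2,x5},{x2,x6},{x3,x6},{x5,x6},{x1,x2,x5},{x1,x2,x6},{x1,x3,x6},{x2,x5,x6}}
  A12: {{x1},{x1,x2},{x1,x3},{x1,x5},{x1,x6},{x3,x6},{x1,x2,x5},{x1,x2,x6},{x1,x3,x6}}
  A14: {{x1},{x2},{x6},{x1,x2},{x1,x3},{x1,x5},{x1,x6},{x2,x5},{x2,x6},{x3,x6},{x5,x6},{x1,x2,x5},{x1,x2,x6},{x1,x3,x6},{x2,x5,x6}}
  A23: {{x4}}
  A24: {{x1},{x1,x2},{x1,x3},{x1,x5},{x1,x6},{x3,x6},{x1,x2,x5},{x1,x2,x6},{x1,x3,x6}}
  A124: {{x1},{x1,x2},{x1,x3},{x1,x5},{x1,x6},{x3,x6},{x1,x2,x5},{x1,x2,x6},{x1,x3,x6}}
C dims 5,4,1; δ0: rk 3, SNF 1^3; δ1: rk 1, SNF 1^1
degree 0: 5−3−0 = 2 → Ȟ^0 ≅ Z^2
degree 1: 4−1−3 = 0 → Ȟ^1 ≅ 0
degree 2: 1−0−1 = 0 → Ȟ^2 ≅ 0


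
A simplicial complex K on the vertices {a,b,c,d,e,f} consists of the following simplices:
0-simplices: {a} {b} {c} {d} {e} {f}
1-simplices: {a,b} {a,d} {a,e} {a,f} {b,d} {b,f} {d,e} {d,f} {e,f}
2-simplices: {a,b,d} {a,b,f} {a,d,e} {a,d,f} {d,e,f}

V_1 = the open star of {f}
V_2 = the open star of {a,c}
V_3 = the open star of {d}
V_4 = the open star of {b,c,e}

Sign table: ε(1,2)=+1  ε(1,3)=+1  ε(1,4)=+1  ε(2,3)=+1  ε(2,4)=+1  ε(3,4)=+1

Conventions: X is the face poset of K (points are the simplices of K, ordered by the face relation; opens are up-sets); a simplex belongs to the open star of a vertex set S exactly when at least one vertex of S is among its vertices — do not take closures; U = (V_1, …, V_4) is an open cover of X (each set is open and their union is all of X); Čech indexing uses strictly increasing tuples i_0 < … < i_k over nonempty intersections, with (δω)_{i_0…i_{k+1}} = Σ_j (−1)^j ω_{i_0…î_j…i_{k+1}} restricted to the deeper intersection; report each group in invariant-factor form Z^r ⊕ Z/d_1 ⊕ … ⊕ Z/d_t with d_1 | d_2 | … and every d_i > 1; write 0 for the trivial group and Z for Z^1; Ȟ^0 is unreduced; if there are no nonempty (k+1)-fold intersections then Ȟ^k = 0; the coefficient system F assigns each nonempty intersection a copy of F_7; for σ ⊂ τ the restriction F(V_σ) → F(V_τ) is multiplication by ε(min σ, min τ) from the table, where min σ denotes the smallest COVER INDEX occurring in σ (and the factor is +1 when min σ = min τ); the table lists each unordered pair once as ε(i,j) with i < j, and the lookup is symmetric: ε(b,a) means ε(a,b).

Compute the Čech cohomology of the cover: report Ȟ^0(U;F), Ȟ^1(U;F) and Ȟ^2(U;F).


nonempty intersections:
  V1={{f},{a,f},{b,f},{d,f},{e,f},{a,b,f},{a,d,f},{d,e,f}} V2={{a},{c},{a,b},{a,d},{a,e},{a,f},{a,b,d},{a,b,f},{a,d,e},{a,d,f}} V3={{d},{a,d},{b,d},{d,e},{d,f},{a,b,d},{a,d,e},{a,d,f},{d,e,f}} V4={{b},{c},{e},{a,b},{a,e},{b,d},{b,f},{d,e},{e,f},{a,b,d},{a,b,f},{a,d,e},{d,e,f}}
  V12={{a,f},{a,b,f},{a,d,f}} V13={{d,f},{a,d,f},{d,e,f}} V14={{b,f},{e,f},{a,b,f},{d,e,f}} V23={{a,d},{a,b,d},{a,d,e},{a,d,f}} V24={{c},{a,b},{a,e},{a,b,d},{a,b,f},{a,d,e}} V34={{b,d},{d,e},{a,b,d},{a,d,e},{d,e,f}}
  V123={{a,d,f}} V124={{a,b,f}} V134={{d,e,f}} V234={{a,b,d},{a,d,e}}
C dims 4,6,4; δ0: rk_F7 3; δ1: rk_F7 3
Ȟ^0: (4−3)−0=1 ⇒ Z/7
Ȟ^1: (6−3)−3=0 ⇒ 0
Ȟ^2: (4−0)−3=1 ⇒ Z/7

Ȟ^0 = Z/7, Ȟ^1 = 0 and Ȟ^2 = Z/7


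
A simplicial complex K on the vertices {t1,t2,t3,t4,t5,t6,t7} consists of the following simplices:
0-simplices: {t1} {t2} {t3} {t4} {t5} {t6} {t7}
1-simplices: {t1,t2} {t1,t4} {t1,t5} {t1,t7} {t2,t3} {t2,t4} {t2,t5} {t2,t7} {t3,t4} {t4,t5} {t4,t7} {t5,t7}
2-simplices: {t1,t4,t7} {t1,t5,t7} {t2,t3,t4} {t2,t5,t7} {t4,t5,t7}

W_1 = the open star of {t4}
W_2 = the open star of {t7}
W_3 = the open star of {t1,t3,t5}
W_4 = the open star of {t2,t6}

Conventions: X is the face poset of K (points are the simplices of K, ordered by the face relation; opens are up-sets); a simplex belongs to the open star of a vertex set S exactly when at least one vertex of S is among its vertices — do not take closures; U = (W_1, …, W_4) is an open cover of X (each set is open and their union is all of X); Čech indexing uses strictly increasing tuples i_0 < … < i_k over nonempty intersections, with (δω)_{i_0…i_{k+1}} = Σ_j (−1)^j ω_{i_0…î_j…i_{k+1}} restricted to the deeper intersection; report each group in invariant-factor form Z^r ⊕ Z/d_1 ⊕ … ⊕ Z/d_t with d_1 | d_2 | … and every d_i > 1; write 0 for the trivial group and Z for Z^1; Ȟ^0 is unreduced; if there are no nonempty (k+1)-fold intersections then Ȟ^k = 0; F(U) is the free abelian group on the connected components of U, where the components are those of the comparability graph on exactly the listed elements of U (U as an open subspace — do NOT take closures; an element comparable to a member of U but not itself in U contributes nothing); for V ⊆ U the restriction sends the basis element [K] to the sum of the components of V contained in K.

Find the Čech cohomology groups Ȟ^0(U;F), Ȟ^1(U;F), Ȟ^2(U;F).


Ȟ^0(U;F) ≅ Z^2, Ȟ^1(U;F) ≅ Z^2 and Ȟ^2(U;F) ≅ 0

nonempty overlaps:
  W1={{t4},{t1,t4},{t2,t4},{t3,t4},{t4,t5},{t4,t7},{t1,t4,t7},{t2,t3,t4},{t4,t5,t7}} W2={{t7},{t1,t7},{t2,t7},{t4,t7},{t5,t7},{t1,t4,t7},{t1,t5,t7},{t2,t5,t7},{t4,t5,t7}} W3={{t1},{t3},{t5},{t1,t2},{t1,t4},{t1,t5},{t1,t7},{t2,t3},{t2,t5},{t3,t4},{t4,t5},{t5,t7},{t1,t4,t7},{t1,t5,t7},{t2,t3,t4},{t2,t5,t7},{t4,t5,t7}} W4={{t2},{t6},{t1,t2},{t2,t3},{t2,t4},{t2,t5},{t2,t7},{t2,t3,t4},{t2,t5,t7}}
  W12={{t4,t7},{t1,t4,t7},{t4,t5,t7}} W13={{t1,t4},{t3,t4},{t4,t5},{t1,t4,t7},{t2,t3,t4},{t4,t5,t7}} W14={{t2,t4},{t2,t3,t4}} W23={{t1,t7},{t5,t7},{t1,t4,t7},{t1,t5,t7},{t2,t5,t7},{t4,t5,t7}} W24={{t2,t7},{t2,t5,t7}} W34={{t1,t2},{t2,t3},{t2,t5},{t2,t3,t4},{t2,t5,t7}}
  W123={{t1,t4,t7},{t4,t5,t7}} W134={{t2,t3,t4}} W234={{t2,t5,t7}}
components per intersection:
  W1: {{t4},{t1,t4},{t2,t4},{t3,t4},{t4,t5},{t4,t7},{t1,t4,t7},{t2,t3,t4},{t4,t5,t7}}
  W2: {{t7},{t1,t7},{t2,t7},{t4,t7},{t5,t7},{t1,t4,t7},{t1,t5,t7},{t2,t5,t7},{t4,t5,t7}}
  W3: {{t1},{t5},{t1,t2},{t1,t4},{t1,t5},{t1,t7},{t2,t5},{t4,t5},{t5,t7},{t1,t4,t7},{t1,t5,t7},{t2,t5,t7},{t4,t5,t7}} {{t3},{t2,t3},{t3,t4},{t2,t3,t4}}
  W4: {{t2},{t1,t2},{t2,t3},{t2,t4},{t2,t5},{t2,t7},{t2,t3,t4},{t2,t5,t7}} {{t6}}
  W12: {{t4,t7},{t1,t4,t7},{t4,t5,t7}}
  W13: {{t1,t4},{t1,t4,t7}} {{t3,t4},{t2,t3,t4}} {{t4,t5},{t4,t5,t7}}
  W14: {{t2,t4},{t2,t3,t4}}
  W23: {{t1,t7},{t5,t7},{t1,t4,t7},{t1,t5,t7},{t2,t5,t7},{t4,t5,t7}}
  W24: {{t2,t7},{t2,t5,t7}}
  W34: {{t1,t2}} {{t2,t3},{t2,t3,t4}} {{t2,t5},{t2,t5,t7}}
  W123: {{t1,t4,t7}} {{t4,t5,t7}}
  W134: {{t2,t3,t4}}
  W234: {{t2,t5,t7}}
C dims 6,10,4; δ0: rk 4, SNF 1^4; δ1: rk 4, SNF 1^4
degree 0: 6−4−0 = 2 → Ȟ^0 ≅ Z^2
degree 1: 10−4−4 = 2 → Ȟ^1 ≅ Z^2
degree 2: 4−0−4 = 0 → Ȟ^2 ≅ 0


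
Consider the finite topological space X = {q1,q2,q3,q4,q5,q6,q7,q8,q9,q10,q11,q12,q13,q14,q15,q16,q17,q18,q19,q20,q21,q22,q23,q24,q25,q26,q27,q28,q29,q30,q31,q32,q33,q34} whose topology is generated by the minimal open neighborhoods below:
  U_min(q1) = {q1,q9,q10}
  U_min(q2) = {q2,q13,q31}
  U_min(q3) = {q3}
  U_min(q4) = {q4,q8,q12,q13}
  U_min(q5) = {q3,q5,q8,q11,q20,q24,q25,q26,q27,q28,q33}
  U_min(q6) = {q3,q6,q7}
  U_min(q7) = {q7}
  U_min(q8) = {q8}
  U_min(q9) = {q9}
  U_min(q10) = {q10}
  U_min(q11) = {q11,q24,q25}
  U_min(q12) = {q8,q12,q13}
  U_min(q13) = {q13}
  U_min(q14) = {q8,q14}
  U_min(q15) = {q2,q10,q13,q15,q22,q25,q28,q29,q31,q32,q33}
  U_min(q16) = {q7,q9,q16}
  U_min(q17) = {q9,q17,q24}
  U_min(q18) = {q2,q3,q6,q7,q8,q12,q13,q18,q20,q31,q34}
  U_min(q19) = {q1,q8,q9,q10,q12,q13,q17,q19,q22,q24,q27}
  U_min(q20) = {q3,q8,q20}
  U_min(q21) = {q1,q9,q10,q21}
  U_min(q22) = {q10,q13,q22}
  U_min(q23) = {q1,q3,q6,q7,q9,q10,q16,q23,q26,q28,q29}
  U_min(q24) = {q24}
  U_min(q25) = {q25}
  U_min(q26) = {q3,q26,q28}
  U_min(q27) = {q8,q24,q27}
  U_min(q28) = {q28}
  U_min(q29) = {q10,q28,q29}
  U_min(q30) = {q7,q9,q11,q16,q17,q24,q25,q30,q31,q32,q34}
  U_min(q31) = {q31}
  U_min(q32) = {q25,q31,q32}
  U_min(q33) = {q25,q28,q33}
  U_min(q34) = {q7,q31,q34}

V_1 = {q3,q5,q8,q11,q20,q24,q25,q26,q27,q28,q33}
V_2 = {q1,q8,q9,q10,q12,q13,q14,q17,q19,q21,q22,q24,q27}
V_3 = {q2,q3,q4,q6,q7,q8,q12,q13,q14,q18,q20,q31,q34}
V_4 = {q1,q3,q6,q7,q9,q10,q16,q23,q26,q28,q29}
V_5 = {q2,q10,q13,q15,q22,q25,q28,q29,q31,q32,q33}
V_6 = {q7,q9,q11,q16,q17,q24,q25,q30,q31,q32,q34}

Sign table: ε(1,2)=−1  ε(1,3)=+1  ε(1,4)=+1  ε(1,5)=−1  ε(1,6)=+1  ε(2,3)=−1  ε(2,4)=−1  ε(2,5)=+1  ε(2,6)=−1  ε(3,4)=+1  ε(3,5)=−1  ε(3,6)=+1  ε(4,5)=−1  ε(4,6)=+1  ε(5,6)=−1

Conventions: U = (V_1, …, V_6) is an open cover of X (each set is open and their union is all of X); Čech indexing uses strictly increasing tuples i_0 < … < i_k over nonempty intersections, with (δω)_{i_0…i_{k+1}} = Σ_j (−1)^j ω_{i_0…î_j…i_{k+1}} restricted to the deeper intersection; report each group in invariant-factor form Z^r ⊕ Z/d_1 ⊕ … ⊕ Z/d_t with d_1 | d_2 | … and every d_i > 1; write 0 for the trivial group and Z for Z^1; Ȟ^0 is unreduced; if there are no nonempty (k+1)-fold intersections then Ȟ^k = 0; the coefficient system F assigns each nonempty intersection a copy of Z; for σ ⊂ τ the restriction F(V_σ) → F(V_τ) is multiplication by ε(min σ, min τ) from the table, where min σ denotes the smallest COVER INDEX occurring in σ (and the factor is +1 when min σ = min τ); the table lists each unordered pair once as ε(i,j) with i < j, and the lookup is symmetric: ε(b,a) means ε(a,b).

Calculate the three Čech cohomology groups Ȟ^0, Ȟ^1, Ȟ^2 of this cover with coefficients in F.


nonempty intersections:
  V12={q8,q24,q27} V13={q3,q8,q20} V14={q3,q26,q28} V15={q25,q28,q33} V16={q11,q24,q25} V23={q8,q12,q13,q14} V24={q1,q9,q10} V25={q10,q13,q22} V26={q9,q17,q24} V34={q3,q6,q7} V35={q2,q13,q31} V36={q7,q31,q34} V45={q10,q28,q29} V46={q7,q9,q16} V56={q25,q31,q32}
  V123={q8} V126={q24} V134={q3} V145={q28} V156={q25} V235={q13} V245={q10} V246={q9} V346={q7} V356={q31}
C dims 6,15,10; δ0: rk 5, SNF 1^5; δ1: rk 10, SNF 1^9·2
Ȟ^0: (6−5)−0=1 ⇒ Z
Ȟ^1: (15−10)−5=0 ⇒ 0
Ȟ^2: (10−0)−10=0 plus torsion [2] ⇒ Z/2

Ȟ^0(U;F) ≅ Z; Ȟ^1(U;F) ≅ 0; Ȟ^2(U;F) ≅ Z/2


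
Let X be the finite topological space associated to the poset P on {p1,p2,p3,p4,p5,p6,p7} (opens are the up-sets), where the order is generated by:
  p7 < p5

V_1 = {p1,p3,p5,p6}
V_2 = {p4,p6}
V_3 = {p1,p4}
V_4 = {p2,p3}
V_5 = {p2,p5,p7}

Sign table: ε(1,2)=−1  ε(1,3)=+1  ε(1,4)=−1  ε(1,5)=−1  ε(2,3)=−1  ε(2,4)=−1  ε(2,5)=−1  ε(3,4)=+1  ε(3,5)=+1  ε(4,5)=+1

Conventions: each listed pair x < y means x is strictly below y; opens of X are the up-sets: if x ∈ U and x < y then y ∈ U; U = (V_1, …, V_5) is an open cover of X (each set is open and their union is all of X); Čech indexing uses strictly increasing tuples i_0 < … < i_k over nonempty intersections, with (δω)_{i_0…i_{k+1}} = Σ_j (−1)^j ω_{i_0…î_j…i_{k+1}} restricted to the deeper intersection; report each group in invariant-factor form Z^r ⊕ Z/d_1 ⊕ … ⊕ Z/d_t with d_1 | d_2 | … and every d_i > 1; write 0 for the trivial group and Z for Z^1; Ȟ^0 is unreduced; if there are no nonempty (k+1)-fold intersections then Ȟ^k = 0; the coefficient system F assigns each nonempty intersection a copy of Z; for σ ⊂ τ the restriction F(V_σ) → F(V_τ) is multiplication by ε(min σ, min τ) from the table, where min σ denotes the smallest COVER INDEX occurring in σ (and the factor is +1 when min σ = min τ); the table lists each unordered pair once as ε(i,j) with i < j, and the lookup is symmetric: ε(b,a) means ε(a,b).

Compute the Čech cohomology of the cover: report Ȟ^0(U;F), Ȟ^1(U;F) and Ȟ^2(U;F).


cover nerve:
  V12={p6} V13={p1} V14={p3} V15={p5} V23={p4} V45={p2}
C dims 5,6; δ0: rk 4, SNF 1^4
Ȟ^0: (5−4)−0=1 ⇒ Z
Ȟ^1: (6−0)−4=2 ⇒ Z^2
Ȟ^2: (0−0)−0=0 ⇒ 0

Ȟ^0(U;F) ≅ Z; Ȟ^1(U;F) ≅ Z^2; Ȟ^2(U;F) ≅ 0


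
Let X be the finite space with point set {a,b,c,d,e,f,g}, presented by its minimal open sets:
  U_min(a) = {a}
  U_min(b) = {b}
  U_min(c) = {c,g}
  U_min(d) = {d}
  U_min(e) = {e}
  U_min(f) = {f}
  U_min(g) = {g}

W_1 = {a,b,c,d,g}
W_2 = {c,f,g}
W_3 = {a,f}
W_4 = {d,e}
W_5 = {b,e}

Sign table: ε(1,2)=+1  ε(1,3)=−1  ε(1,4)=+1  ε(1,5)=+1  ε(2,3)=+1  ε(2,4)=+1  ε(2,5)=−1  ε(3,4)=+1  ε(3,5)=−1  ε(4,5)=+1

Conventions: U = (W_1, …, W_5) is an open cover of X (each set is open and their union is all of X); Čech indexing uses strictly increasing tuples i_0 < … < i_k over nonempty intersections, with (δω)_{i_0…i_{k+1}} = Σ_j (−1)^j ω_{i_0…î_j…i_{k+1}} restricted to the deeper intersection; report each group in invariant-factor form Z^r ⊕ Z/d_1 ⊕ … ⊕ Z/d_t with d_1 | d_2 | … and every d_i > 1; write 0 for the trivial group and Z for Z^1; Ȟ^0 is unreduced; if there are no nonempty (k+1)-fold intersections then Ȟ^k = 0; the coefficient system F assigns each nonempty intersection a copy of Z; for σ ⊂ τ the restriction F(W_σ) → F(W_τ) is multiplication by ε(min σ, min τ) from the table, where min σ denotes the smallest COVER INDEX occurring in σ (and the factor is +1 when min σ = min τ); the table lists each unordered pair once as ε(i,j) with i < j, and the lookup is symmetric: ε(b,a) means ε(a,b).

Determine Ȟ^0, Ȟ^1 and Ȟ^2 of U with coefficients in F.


Ȟ^0(U;F) ≅ 0, Ȟ^1(U;F) ≅ Z ⊕ Z/2 and Ȟ^2(U;F) ≅ 0

nonempty overlaps:
  W12={c,g} W13={a} W14={d} W15={b} W23={f} W45={e}
C dims 5,6; δ0: rk 5, SNF 1^4·2
degree 0: 5−5−0 = 0 → Ȟ^0 ≅ 0
degree 1: 6−0−5 = 1 plus torsion [2] → Ȟ^1 ≅ Z ⊕ Z/2
degree 2: 0−0−0 = 0 → Ȟ^2 ≅ 0


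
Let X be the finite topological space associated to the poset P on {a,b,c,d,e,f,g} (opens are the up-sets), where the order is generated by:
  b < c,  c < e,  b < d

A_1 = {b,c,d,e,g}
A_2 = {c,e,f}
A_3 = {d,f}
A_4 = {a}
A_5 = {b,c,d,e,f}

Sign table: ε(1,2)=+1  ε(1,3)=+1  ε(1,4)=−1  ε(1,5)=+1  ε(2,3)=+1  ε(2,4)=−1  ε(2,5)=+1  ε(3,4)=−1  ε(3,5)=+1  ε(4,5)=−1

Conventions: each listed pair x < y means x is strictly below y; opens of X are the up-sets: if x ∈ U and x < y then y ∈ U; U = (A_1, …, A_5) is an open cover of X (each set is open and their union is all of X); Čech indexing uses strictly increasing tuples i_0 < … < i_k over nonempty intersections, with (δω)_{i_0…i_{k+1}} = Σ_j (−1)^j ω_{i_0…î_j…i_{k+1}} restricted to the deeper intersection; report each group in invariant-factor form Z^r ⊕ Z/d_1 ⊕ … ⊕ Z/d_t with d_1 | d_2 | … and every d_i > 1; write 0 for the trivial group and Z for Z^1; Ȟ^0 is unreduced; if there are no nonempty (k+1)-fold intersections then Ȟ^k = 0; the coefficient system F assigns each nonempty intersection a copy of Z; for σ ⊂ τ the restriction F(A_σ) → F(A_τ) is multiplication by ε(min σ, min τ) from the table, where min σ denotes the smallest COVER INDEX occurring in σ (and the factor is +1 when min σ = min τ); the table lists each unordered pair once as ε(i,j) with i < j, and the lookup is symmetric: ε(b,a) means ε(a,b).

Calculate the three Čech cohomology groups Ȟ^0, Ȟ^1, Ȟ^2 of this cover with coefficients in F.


Ȟ^0(U;F) ≅ Z^2, Ȟ^1(U;F) ≅ 0 and Ȟ^2(U;F) ≅ 0

nonempty intersections:
  A12={c,e} A13={d} A15={b,c,d,e} A23={f} A25={c,e,f} A35={d,f}
  A125={c,e} A135={d} A235={f}
C dims 5,6,3; δ0: rk 3, SNF 1^3; δ1: rk 3, SNF 1^3
Ȟ^0: (5−3)−0=2 ⇒ Z^2
Ȟ^1: (6−3)−3=0 ⇒ 0
Ȟ^2: (3−0)−3=0 ⇒ 0


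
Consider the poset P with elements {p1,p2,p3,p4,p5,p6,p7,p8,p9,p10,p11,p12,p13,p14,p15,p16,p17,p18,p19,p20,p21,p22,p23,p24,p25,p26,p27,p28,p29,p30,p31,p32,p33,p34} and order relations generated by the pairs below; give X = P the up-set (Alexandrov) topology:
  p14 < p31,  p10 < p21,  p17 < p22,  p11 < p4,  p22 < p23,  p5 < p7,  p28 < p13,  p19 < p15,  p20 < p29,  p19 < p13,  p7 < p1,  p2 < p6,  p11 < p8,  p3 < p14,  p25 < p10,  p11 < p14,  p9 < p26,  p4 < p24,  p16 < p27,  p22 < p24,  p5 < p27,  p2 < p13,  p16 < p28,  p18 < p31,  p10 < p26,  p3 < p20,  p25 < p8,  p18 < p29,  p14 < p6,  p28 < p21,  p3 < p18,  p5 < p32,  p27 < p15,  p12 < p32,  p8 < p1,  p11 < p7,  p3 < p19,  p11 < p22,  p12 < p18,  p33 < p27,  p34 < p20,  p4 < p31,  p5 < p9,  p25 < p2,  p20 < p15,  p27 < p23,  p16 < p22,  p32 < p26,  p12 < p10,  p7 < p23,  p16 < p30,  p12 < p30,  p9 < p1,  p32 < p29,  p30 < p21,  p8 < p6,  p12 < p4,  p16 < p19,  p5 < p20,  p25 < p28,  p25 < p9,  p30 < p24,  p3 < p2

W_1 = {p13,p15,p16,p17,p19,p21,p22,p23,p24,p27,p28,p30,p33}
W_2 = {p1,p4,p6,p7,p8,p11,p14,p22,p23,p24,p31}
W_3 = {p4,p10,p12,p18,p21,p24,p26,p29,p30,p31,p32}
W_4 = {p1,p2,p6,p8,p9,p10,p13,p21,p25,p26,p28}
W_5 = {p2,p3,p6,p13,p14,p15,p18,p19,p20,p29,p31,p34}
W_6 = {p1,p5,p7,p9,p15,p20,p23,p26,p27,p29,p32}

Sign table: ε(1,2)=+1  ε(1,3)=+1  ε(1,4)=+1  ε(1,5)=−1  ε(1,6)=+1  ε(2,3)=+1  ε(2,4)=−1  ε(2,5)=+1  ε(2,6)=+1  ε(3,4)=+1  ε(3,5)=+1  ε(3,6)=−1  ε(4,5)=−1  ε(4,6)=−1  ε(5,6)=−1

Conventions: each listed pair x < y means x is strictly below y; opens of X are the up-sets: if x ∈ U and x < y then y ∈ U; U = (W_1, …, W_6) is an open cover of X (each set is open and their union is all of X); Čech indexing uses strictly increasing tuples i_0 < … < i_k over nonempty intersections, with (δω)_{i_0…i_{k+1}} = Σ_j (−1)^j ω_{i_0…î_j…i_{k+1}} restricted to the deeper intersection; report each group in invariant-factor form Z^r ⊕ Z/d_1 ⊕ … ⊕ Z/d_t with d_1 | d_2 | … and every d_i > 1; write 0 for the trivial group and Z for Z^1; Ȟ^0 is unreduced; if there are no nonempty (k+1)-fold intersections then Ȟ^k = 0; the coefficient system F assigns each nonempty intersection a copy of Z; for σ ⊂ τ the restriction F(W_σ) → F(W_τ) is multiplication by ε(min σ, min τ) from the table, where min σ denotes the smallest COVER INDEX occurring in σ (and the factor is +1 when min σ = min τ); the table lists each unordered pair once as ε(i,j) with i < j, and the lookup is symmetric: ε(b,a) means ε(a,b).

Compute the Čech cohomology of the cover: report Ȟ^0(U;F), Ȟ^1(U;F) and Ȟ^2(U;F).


Ȟ^0 ≅ 0,  Ȟ^1 ≅ Z/2,  Ȟ^2 ≅ Z

nonempty intersections:
  W12={p22,p23,p24} W13={p21,p24,p30} W14={p13,p21,p28} W15={p13,p15,p19} W16={p15,p23,p27} W23={p4,p24,p31} W24={p1,p6,p8} W25={p6,p14,p31} W26={p1,p7,p23} W34={p10,p21,p26} W35={p18,p29,p31} W36={p26,p29,p32} W45={p2,p6,p13} W46={p1,p9,p26} W56={p15,p20,p29}
  W123={p24} W126={p23} W134={p21} W145={p13} W156={p15} W235={p31} W245={p6} W246={p1} W346={p26} W356={p29}
C dims 6,15,10; δ0: rk 6, SNF 1^5·2; δ1: rk 9, SNF 1^9
Ȟ^0: (6−6)−0=0 ⇒ 0
Ȟ^1: (15−9)−6=0 plus torsion [2] ⇒ Z/2
Ȟ^2: (10−0)−9=1 ⇒ Z


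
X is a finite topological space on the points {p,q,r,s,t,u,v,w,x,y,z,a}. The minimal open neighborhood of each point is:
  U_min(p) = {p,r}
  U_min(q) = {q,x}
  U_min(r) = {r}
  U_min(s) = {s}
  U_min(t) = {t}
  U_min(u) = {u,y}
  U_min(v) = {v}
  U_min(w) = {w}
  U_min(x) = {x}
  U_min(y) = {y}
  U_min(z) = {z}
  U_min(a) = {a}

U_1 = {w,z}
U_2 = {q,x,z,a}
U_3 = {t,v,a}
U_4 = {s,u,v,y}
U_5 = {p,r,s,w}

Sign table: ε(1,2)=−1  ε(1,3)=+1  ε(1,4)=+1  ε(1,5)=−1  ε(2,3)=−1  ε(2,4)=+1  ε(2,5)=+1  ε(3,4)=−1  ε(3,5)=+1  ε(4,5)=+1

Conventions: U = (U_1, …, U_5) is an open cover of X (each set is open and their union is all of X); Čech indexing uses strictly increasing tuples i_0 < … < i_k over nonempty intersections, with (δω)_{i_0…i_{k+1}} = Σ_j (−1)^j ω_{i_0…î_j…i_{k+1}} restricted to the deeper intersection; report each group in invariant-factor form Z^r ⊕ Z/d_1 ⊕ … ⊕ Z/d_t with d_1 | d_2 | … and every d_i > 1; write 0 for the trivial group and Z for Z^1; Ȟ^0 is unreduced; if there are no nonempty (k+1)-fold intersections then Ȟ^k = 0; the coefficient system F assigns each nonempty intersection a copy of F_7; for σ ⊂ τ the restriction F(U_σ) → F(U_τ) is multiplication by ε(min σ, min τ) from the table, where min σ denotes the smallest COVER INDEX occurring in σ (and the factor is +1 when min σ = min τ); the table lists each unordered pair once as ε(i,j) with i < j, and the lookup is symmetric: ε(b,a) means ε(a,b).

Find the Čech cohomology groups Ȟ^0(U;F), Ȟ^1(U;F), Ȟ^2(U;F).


nerve simplices:
  U12={z} U15={w} U23={a} U34={v} U45={s}
C dims 5,5; δ0: rk_F7 4
degree 0: 5−4−0 = 1 → Ȟ^0 ≅ Z/7
degree 1: 5−0−4 = 1 → Ȟ^1 ≅ Z/7
degree 2: 0−0−0 = 0 → Ȟ^2 ≅ 0

Ȟ^0 = Z/7; Ȟ^1 = Z/7; Ȟ^2 = 0


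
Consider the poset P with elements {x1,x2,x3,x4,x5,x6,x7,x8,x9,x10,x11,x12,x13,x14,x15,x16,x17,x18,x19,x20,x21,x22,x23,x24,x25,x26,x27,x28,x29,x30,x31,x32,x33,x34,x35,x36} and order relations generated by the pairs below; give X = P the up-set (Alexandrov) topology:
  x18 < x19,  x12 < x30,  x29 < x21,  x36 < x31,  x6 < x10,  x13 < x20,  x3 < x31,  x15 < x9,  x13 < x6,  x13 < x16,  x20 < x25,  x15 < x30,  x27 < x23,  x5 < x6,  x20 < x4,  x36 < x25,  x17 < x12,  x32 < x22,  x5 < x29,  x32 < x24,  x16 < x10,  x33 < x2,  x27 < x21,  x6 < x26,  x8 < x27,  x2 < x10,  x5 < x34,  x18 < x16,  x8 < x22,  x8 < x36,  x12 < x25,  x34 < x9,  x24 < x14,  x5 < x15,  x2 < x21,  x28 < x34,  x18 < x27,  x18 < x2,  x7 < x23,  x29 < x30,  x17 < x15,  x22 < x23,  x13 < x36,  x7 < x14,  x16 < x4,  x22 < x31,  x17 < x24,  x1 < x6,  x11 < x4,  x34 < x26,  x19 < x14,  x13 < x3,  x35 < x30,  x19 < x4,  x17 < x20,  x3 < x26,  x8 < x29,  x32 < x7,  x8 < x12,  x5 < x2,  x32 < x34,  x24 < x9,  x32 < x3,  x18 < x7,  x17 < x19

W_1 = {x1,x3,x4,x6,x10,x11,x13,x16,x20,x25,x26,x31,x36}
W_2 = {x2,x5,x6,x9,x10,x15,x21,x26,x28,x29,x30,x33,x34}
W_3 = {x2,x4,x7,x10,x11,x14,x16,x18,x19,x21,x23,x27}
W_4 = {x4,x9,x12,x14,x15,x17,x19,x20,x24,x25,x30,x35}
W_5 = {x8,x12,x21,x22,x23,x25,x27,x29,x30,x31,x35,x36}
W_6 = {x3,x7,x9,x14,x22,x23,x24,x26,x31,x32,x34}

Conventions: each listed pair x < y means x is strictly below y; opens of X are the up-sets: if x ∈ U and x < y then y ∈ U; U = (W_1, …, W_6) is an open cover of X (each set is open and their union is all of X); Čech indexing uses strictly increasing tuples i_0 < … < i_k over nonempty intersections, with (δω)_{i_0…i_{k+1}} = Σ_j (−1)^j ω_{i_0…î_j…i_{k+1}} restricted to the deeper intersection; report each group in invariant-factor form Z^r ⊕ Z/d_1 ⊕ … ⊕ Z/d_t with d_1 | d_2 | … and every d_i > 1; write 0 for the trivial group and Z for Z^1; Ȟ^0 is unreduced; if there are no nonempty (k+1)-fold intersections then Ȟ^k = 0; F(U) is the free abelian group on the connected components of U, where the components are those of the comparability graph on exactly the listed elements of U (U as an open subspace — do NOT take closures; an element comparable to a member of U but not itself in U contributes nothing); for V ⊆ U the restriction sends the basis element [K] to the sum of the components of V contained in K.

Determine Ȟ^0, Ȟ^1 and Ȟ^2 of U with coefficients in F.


cover nerve:
  W12={x6,x10,x26} W13={x4,x10,x11,x16} W14={x4,x20,x25} W15={x25,x31,x36} W16={x3,x26,x31} W23={x2,x10,x21} W24={x9,x15,x30} W25={x21,x29,x30} W26={x9,x26,x34} W34={x4,x14,x19} W35={x21,x23,x27} W36={x7,x14,x23} W45={x12,x25,x30,x35} W46={x9,x14,x24} W56={x22,x23,x31}
  W123={x10} W126={x26} W134={x4} W145={x25} W156={x31} W235={x21} W245={x30} W246={x9} W346={x14} W356={x23}
components per intersection:
  W1: {x1,x3,x4,x6,x10,x11,x13,x16,x20,x25,x26,x31,x36}
  W2: {x2,x5,x6,x9,x10,x15,x21,x26,x28,x29,x30,x33,x34}
  W3: {x2,x4,x7,x10,x11,x14,x16,x18,x19,x21,x23,x27}
  W4: {x4,x9,x12,x14,x15,x17,x19,x20,x24,x25,x30,x35}
  W5: {x8,x12,x21,x22,x23,x25,x27,x29,x30,x31,x35,x36}
  W6: {x3,x7,x9,x14,x22,x23,x24,x26,x31,x32,x34}
  W12: {x6,x10,x26}
  W13: {x4,x10,x11,x16}
  W14: {x4,x20,x25}
  W15: {x25,x31,x36}
  W16: {x3,x26,x31}
  W23: {x2,x10,x21}
  W24: {x9,x15,x30}
  W25: {x21,x29,x30}
  W26: {x9,x26,x34}
  W34: {x4,x14,x19}
  W35: {x21,x23,x27}
  W36: {x7,x14,x23}
  W45: {x12,x25,x30,x35}
  W46: {x9,x14,x24}
  W56: {x22,x23,x31}
  W123: {x10}
  W126: {x26}
  W134: {x4}
  W145: {x25}
  W156: {x31}
  W235: {x21}
  W245: {x30}
  W246: {x9}
  W346: {x14}
  W356: {x23}
C dims 6,15,10; δ0: rk 5, SNF 1^5; δ1: rk 10, SNF 1^9·2
Ȟ^0: (6−5)−0=1 ⇒ Z
Ȟ^1: (15−10)−5=0 ⇒ 0
Ȟ^2: (10−0)−10=0 plus torsion [2] ⇒ Z/2

Ȟ^0 = Z, Ȟ^1 = 0, Ȟ^2 = Z/2


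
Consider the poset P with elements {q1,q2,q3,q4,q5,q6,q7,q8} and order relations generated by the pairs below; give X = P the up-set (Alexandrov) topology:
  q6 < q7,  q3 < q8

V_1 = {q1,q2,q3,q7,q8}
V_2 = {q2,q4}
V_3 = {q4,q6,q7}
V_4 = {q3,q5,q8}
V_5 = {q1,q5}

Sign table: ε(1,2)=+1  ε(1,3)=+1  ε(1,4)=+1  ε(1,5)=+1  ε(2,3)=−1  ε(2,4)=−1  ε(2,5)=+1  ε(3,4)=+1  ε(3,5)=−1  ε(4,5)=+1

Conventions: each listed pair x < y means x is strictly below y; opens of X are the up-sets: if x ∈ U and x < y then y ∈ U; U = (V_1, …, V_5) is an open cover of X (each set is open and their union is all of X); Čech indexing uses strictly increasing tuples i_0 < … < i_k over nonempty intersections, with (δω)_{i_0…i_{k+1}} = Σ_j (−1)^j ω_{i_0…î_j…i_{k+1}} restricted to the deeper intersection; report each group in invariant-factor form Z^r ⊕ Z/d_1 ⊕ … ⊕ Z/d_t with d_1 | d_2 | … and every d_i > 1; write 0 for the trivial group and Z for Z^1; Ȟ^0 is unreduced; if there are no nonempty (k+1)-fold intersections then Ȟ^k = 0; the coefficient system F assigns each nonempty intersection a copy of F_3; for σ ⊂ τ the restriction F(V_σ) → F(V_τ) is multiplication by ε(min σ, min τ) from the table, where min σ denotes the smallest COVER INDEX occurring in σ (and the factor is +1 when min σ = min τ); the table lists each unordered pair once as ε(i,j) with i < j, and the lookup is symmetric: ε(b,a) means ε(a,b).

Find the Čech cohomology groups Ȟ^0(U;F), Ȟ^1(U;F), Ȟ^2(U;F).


nonempty overlaps:
  V12={q2} V13={q7} V14={q3,q8} V15={q1} V23={q4} V45={q5}
C dims 5,6; δ0: rk_F3 5
degree 0: 5−5−0 = 0 → Ȟ^0 ≅ 0
degree 1: 6−0−5 = 1 → Ȟ^1 ≅ Z/3
degree 2: 0−0−0 = 0 → Ȟ^2 ≅ 0

Ȟ^0 ≅ 0; Ȟ^1 ≅ Z/3; Ȟ^2 ≅ 0


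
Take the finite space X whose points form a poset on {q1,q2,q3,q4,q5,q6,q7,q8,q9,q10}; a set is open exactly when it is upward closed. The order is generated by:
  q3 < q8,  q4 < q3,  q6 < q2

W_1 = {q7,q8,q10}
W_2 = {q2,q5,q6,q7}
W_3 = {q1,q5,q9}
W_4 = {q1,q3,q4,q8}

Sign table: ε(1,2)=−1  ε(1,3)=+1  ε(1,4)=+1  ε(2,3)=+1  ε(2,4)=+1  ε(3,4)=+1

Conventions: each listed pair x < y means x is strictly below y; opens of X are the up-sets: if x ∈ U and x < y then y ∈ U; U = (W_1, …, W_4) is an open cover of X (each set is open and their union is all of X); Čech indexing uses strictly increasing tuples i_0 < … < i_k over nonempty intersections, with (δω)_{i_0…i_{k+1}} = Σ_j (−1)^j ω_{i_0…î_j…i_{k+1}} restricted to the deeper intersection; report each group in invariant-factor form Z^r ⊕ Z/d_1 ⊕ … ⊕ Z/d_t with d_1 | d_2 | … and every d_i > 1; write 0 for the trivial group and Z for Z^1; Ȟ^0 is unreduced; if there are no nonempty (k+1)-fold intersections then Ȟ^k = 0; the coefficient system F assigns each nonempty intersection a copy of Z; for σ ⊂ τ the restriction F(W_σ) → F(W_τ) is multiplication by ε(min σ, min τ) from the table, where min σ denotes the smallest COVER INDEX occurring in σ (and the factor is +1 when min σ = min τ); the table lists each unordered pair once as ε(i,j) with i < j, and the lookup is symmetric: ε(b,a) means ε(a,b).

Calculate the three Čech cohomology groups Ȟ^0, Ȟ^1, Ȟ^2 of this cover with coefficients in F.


Ȟ^0 = 0, Ȟ^1 = Z/2, Ȟ^2 = 0

nerve of the cover:
  W12={q7} W14={q8} W23={q5} W34={q1}
C dims 4,4; δ0: rk 4, SNF 1^3·2
Ȟ^0 = (4 − 4) − 0 = 0, so Ȟ^0 ≅ 0
Ȟ^1 = (4 − 0) − 4 = 0 plus torsion [2], so Ȟ^1 ≅ Z/2
Ȟ^2 = (0 − 0) − 0 = 0, so Ȟ^2 ≅ 0


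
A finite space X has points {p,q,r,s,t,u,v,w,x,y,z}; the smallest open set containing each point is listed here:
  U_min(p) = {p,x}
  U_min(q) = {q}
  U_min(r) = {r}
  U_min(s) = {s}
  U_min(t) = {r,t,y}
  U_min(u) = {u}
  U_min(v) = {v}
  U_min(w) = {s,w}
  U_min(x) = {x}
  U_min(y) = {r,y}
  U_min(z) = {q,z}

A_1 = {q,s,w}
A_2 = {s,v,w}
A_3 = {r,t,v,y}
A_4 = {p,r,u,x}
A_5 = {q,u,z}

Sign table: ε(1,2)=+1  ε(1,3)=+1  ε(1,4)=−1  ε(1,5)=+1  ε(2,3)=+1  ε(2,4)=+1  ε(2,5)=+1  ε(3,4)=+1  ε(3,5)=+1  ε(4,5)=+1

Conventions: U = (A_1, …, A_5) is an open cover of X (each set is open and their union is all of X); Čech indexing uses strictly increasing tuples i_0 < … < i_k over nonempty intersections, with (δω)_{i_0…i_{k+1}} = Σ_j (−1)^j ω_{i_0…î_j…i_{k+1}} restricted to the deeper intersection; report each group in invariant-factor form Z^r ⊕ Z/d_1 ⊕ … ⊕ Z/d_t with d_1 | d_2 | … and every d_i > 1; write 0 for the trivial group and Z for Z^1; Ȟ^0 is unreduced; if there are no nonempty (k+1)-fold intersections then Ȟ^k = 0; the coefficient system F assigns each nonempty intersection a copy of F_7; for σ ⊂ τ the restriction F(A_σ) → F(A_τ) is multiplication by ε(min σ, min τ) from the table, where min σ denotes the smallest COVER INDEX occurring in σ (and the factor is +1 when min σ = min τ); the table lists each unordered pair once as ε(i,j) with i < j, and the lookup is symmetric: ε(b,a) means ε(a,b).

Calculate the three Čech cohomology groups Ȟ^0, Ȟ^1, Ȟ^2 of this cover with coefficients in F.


intersection data:
  A12={s,w} A15={q} A23={v} A34={r} A45={u}
C dims 5,5; δ0: rk_F7 4
Ȟ^0 = (5 − 4) − 0 = 1, so Ȟ^0 ≅ Z/7
Ȟ^1 = (5 − 0) − 4 = 1, so Ȟ^1 ≅ Z/7
Ȟ^2 = (0 − 0) − 0 = 0, so Ȟ^2 ≅ 0

Ȟ^0 ≅ Z/7, Ȟ^1 ≅ Z/7 and Ȟ^2 ≅ 0


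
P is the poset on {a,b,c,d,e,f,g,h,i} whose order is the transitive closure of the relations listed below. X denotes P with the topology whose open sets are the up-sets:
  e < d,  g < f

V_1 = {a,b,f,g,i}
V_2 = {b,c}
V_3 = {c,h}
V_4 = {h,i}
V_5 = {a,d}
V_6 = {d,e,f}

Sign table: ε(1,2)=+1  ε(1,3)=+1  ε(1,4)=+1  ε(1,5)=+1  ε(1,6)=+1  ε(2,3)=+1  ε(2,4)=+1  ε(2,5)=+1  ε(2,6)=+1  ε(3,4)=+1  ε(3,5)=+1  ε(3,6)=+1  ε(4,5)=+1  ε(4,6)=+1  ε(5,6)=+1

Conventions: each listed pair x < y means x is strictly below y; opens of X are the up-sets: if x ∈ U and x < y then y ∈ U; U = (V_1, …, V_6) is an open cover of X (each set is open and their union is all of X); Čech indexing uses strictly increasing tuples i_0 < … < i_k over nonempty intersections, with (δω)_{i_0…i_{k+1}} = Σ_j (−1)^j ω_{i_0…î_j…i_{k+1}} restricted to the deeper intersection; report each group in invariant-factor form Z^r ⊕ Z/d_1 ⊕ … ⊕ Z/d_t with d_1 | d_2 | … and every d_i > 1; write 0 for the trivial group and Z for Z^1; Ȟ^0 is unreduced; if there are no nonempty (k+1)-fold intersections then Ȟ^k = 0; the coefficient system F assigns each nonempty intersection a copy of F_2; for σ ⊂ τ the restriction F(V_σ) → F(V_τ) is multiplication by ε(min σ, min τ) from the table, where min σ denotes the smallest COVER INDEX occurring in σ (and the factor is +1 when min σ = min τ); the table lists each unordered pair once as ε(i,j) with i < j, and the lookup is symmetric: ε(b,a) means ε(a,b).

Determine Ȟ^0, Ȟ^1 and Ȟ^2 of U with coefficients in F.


Ȟ^0 = Z/2,  Ȟ^1 = Z/2 ⊕ Z/2,  Ȟ^2 = 0

cover nerve:
  V12={b} V14={i} V15={a} V16={f} V23={c} V34={h} V56={d}
C dims 6,7; δ0: rk_F2 5
Ȟ^0: (6−5)−0=1 ⇒ Z/2
Ȟ^1: (7−0)−5=2 ⇒ Z/2 ⊕ Z/2
Ȟ^2: (0−0)−0=0 ⇒ 0


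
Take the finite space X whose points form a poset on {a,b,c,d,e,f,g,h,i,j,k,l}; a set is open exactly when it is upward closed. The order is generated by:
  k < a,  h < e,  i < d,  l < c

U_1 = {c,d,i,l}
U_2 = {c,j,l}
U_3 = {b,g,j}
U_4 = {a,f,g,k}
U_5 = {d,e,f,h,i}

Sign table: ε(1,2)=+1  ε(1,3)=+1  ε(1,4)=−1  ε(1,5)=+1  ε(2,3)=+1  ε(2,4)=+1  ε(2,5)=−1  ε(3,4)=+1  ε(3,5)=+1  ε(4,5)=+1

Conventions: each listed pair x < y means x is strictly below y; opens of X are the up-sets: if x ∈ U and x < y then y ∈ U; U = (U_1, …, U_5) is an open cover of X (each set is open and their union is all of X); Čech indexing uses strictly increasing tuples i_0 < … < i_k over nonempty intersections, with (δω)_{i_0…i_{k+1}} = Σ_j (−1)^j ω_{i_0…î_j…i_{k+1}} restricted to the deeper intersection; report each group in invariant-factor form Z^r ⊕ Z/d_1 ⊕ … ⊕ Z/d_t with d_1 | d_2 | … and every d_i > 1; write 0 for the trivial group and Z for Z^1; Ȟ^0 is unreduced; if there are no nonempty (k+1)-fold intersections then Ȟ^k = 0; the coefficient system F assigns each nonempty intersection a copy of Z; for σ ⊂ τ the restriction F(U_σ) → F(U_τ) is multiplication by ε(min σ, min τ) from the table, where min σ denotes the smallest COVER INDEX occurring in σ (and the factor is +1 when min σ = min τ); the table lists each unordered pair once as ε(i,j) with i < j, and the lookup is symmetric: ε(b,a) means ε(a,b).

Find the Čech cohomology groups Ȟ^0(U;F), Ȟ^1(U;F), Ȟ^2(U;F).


Ȟ^0(U;F) ≅ Z; Ȟ^1(U;F) ≅ Z; Ȟ^2(U;F) ≅ 0

nerve simplices:
  U12={c,l} U15={d,i} U23={j} U34={g} U45={f}
C dims 5,5; δ0: rk 4, SNF 1^4
degree 0: 5−4−0 = 1 → Ȟ^0 ≅ Z
degree 1: 5−0−4 = 1 → Ȟ^1 ≅ Z
degree 2: 0−0−0 = 0 → Ȟ^2 ≅ 0
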